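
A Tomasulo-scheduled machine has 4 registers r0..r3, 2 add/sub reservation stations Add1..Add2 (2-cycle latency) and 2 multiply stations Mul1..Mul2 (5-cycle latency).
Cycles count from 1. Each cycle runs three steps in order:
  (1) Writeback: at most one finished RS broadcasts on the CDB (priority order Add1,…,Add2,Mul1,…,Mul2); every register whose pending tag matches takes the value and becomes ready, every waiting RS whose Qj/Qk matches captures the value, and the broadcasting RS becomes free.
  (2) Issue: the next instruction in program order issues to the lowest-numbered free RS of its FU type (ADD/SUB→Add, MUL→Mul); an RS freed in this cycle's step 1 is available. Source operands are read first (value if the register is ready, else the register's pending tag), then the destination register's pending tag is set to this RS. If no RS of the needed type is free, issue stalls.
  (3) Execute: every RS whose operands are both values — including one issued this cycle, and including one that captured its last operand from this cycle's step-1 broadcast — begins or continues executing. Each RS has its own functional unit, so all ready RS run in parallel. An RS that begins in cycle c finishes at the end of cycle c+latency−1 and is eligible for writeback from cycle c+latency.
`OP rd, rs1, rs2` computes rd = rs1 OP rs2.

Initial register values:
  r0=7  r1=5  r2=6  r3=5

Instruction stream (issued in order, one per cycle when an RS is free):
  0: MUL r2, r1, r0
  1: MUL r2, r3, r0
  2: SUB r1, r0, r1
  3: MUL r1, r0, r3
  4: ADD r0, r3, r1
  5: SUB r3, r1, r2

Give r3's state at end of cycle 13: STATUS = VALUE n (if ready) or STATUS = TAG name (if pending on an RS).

STATUS = TAG Add2

  c1: issue MUL r2<-Mul1  regs: r0:7,r1:5,r2:Mul1,r3:5
  c2: issue MUL r2<-Mul2  regs: r0:7,r1:5,r2:Mul2,r3:5
  c3: issue SUB r1<-Add1  regs: r0:7,r1:Add1,r2:Mul2,r3:5
  c4: stall  regs: r0:7,r1:Add1,r2:Mul2,r3:5
  c5: CDB Add1=2; stall  regs: r0:7,r1:2,r2:Mul2,r3:5
  c6: CDB Mul1=35; issue MUL r1<-Mul1  regs: r0:7,r1:Mul1,r2:Mul2,r3:5
  c7: CDB Mul2=35; issue ADD r0<-Add1  regs: r0:Add1,r1:Mul1,r2:35,r3:5
  c8: issue SUB r3<-Add2  regs: r0:Add1,r1:Mul1,r2:35,r3:Add2
  c9: -  regs: r0:Add1,r1:Mul1,r2:35,r3:Add2
  c10: -  regs: r0:Add1,r1:Mul1,r2:35,r3:Add2
  c11: CDB Mul1=35  regs: r0:Add1,r1:35,r2:35,r3:Add2
  c12: -  regs: r0:Add1,r1:35,r2:35,r3:Add2
  c13: CDB Add1=40  regs: r0:40,r1:35,r2:35,r3:Add2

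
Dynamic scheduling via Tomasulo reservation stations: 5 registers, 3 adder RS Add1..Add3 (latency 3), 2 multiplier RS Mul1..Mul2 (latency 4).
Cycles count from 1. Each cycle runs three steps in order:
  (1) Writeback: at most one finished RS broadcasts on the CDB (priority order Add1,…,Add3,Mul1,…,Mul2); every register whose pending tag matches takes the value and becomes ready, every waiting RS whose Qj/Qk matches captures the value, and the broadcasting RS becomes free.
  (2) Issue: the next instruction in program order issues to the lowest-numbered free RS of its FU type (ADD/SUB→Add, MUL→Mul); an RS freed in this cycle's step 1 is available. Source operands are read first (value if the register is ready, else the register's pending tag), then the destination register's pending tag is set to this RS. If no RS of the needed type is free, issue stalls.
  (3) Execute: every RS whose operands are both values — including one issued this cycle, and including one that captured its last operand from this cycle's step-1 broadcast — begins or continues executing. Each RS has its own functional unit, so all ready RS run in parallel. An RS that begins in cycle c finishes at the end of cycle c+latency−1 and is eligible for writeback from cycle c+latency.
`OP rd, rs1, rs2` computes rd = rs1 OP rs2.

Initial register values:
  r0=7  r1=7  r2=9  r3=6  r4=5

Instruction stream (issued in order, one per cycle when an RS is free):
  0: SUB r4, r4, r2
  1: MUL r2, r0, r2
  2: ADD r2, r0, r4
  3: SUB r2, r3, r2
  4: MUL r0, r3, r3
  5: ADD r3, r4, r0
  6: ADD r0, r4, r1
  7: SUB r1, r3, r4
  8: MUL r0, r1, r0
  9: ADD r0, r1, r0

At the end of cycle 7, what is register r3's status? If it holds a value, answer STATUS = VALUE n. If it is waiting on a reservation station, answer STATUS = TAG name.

c1: issue SUB r4<-Add1 | r0:7,r1:7,r2:9,r3:6,r4:Add1
c2: issue MUL r2<-Mul1 | r0:7,r1:7,r2:Mul1,r3:6,r4:Add1
c3: issue ADD r2<-Add2 | r0:7,r1:7,r2:Add2,r3:6,r4:Add1
c4: CDB Add1=-4; issue SUB r2<-Add1 | r0:7,r1:7,r2:Add1,r3:6,r4:-4
c5: issue MUL r0<-Mul2 | r0:Mul2,r1:7,r2:Add1,r3:6,r4:-4
c6: CDB Mul1=63; issue ADD r3<-Add3 | r0:Mul2,r1:7,r2:Add1,r3:Add3,r4:-4
c7: CDB Add2=3; issue ADD r0<-Add2 | r0:Add2,r1:7,r2:Add1,r3:Add3,r4:-4

STATUS = TAG Add3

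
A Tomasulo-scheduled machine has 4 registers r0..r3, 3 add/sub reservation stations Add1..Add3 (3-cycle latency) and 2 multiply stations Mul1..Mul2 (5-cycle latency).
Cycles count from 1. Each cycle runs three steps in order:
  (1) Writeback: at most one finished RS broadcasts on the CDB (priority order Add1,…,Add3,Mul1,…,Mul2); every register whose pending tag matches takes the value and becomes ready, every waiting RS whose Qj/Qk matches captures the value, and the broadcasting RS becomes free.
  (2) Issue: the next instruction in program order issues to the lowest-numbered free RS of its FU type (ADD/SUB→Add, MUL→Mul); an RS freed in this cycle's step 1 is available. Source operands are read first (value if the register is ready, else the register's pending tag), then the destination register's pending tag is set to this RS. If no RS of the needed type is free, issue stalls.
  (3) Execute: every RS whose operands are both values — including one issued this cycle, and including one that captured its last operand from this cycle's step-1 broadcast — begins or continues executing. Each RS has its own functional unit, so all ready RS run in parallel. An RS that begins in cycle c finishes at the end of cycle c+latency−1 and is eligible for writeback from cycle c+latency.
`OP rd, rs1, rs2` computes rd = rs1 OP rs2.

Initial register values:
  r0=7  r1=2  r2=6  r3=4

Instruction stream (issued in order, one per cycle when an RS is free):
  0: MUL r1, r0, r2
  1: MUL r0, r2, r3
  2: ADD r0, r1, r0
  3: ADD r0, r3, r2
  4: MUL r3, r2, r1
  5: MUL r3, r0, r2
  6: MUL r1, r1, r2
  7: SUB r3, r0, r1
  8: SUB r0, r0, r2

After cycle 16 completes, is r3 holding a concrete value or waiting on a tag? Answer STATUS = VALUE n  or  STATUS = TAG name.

c1: issue MUL r1<-Mul1 | r0:7,r1:Mul1,r2:6,r3:4
c2: issue MUL r0<-Mul2 | r0:Mul2,r1:Mul1,r2:6,r3:4
c3: issue ADD r0<-Add1 | r0:Add1,r1:Mul1,r2:6,r3:4
c4: issue ADD r0<-Add2 | r0:Add2,r1:Mul1,r2:6,r3:4
c5: stall | r0:Add2,r1:Mul1,r2:6,r3:4
c6: CDB Mul1=42; issue MUL r3<-Mul1 | r0:Add2,r1:42,r2:6,r3:Mul1
c7: CDB Add2=10; stall | r0:10,r1:42,r2:6,r3:Mul1
c8: CDB Mul2=24; issue MUL r3<-Mul2 | r0:10,r1:42,r2:6,r3:Mul2
c9: stall | r0:10,r1:42,r2:6,r3:Mul2
c10: stall | r0:10,r1:42,r2:6,r3:Mul2
c11: CDB Add1=66; stall | r0:10,r1:42,r2:6,r3:Mul2
c12: CDB Mul1=252; issue MUL r1<-Mul1 | r0:10,r1:Mul1,r2:6,r3:Mul2
c13: CDB Mul2=60; issue SUB r3<-Add1 | r0:10,r1:Mul1,r2:6,r3:Add1
c14: issue SUB r0<-Add2 | r0:Add2,r1:Mul1,r2:6,r3:Add1
c15: - | r0:Add2,r1:Mul1,r2:6,r3:Add1
c16: - | r0:Add2,r1:Mul1,r2:6,r3:Add1

STATUS = TAG Add1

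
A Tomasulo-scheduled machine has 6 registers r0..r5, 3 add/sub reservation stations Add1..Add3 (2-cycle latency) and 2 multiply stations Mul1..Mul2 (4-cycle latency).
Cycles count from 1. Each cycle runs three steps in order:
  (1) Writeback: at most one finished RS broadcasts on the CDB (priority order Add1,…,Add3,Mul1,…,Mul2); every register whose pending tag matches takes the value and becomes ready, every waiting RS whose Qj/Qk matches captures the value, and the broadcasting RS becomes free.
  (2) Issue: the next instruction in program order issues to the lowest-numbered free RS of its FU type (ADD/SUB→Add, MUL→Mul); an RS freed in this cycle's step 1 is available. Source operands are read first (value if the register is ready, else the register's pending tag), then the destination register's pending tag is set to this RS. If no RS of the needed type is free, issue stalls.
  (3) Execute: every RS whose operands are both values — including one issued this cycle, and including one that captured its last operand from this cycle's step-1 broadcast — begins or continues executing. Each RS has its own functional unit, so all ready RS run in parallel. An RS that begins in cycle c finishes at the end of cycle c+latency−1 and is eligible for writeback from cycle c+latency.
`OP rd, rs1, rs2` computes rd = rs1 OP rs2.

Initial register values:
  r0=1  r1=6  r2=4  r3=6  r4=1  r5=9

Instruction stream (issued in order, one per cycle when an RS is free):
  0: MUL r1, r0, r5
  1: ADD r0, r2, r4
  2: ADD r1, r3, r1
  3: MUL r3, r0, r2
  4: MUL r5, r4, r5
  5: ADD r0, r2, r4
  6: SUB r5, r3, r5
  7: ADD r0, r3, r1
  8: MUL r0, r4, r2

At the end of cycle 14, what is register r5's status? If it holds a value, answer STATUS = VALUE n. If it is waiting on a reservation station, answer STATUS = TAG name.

c1: issue MUL r1<-Mul1 | r0:1,r1:Mul1,r2:4,r3:6,r4:1,r5:9
c2: issue ADD r0<-Add1 | r0:Add1,r1:Mul1,r2:4,r3:6,r4:1,r5:9
c3: issue ADD r1<-Add2 | r0:Add1,r1:Add2,r2:4,r3:6,r4:1,r5:9
c4: CDB Add1=5; issue MUL r3<-Mul2 | r0:5,r1:Add2,r2:4,r3:Mul2,r4:1,r5:9
c5: CDB Mul1=9; issue MUL r5<-Mul1 | r0:5,r1:Add2,r2:4,r3:Mul2,r4:1,r5:Mul1
c6: issue ADD r0<-Add1 | r0:Add1,r1:Add2,r2:4,r3:Mul2,r4:1,r5:Mul1
c7: CDB Add2=15; issue SUB r5<-Add2 | r0:Add1,r1:15,r2:4,r3:Mul2,r4:1,r5:Add2
c8: CDB Add1=5; issue ADD r0<-Add1 | r0:Add1,r1:15,r2:4,r3:Mul2,r4:1,r5:Add2
c9: CDB Mul1=9; issue MUL r0<-Mul1 | r0:Mul1,r1:15,r2:4,r3:Mul2,r4:1,r5:Add2
c10: CDB Mul2=20 | r0:Mul1,r1:15,r2:4,r3:20,r4:1,r5:Add2
c11: - | r0:Mul1,r1:15,r2:4,r3:20,r4:1,r5:Add2
c12: CDB Add1=35 | r0:Mul1,r1:15,r2:4,r3:20,r4:1,r5:Add2
c13: CDB Add2=11 | r0:Mul1,r1:15,r2:4,r3:20,r4:1,r5:11
c14: CDB Mul1=4 | r0:4,r1:15,r2:4,r3:20,r4:1,r5:11

STATUS = VALUE 11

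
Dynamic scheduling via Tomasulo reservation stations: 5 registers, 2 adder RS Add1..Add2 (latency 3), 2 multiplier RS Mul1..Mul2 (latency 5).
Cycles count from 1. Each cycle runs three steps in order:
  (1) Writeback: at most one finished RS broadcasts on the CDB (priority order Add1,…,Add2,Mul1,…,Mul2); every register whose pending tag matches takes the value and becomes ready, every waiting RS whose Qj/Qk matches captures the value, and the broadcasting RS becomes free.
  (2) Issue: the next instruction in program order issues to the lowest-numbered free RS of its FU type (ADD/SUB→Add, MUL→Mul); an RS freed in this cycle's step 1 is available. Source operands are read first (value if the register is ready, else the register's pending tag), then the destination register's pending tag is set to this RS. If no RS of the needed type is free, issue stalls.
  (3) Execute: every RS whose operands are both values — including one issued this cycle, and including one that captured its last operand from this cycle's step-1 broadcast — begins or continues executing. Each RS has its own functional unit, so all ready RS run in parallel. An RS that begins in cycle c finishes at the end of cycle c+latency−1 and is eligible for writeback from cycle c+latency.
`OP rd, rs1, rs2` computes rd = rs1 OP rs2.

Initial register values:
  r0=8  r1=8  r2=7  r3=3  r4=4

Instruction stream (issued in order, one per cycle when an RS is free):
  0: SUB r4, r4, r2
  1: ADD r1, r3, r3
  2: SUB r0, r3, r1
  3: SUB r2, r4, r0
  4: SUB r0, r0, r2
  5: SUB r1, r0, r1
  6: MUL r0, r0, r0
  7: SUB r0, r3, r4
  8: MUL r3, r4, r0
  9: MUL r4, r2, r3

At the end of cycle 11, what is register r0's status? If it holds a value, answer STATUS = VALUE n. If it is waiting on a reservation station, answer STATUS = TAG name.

cycle 1: issue SUB r4<-Add1 // r0:8,r1:8,r2:7,r3:3,r4:Add1
cycle 2: issue ADD r1<-Add2 // r0:8,r1:Add2,r2:7,r3:3,r4:Add1
cycle 3: stall // r0:8,r1:Add2,r2:7,r3:3,r4:Add1
cycle 4: CDB Add1=-3; issue SUB r0<-Add1 // r0:Add1,r1:Add2,r2:7,r3:3,r4:-3
cycle 5: CDB Add2=6; issue SUB r2<-Add2 // r0:Add1,r1:6,r2:Add2,r3:3,r4:-3
cycle 6: stall // r0:Add1,r1:6,r2:Add2,r3:3,r4:-3
cycle 7: stall // r0:Add1,r1:6,r2:Add2,r3:3,r4:-3
cycle 8: CDB Add1=-3; issue SUB r0<-Add1 // r0:Add1,r1:6,r2:Add2,r3:3,r4:-3
cycle 9: stall // r0:Add1,r1:6,r2:Add2,r3:3,r4:-3
cycle 10: stall // r0:Add1,r1:6,r2:Add2,r3:3,r4:-3
cycle 11: CDB Add2=0; issue SUB r1<-Add2 // r0:Add1,r1:Add2,r2:0,r3:3,r4:-3

STATUS = TAG Add1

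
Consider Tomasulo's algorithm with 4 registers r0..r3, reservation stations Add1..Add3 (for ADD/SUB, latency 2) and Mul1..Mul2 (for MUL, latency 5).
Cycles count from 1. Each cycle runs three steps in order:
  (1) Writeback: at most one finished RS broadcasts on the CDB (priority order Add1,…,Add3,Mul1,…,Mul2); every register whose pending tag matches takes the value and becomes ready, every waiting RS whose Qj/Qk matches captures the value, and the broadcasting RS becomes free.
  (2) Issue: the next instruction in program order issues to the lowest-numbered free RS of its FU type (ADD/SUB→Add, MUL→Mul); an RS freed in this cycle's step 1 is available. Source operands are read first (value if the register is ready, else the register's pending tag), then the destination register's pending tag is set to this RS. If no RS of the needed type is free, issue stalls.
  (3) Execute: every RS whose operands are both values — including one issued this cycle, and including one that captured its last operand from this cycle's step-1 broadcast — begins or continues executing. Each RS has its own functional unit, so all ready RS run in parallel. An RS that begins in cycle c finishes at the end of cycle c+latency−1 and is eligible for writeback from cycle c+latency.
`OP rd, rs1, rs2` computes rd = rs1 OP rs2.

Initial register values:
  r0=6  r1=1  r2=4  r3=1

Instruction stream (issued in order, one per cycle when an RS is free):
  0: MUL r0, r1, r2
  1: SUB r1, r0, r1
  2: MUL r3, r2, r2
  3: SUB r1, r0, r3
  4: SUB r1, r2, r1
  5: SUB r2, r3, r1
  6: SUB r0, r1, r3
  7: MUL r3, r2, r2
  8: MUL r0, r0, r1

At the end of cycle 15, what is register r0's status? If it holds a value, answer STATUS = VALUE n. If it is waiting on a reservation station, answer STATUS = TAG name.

  c1: issue MUL r0<-Mul1  regs: r0:Mul1,r1:1,r2:4,r3:1
  c2: issue SUB r1<-Add1  regs: r0:Mul1,r1:Add1,r2:4,r3:1
  c3: issue MUL r3<-Mul2  regs: r0:Mul1,r1:Add1,r2:4,r3:Mul2
  c4: issue SUB r1<-Add2  regs: r0:Mul1,r1:Add2,r2:4,r3:Mul2
  c5: issue SUB r1<-Add3  regs: r0:Mul1,r1:Add3,r2:4,r3:Mul2
  c6: CDB Mul1=4; stall  regs: r0:4,r1:Add3,r2:4,r3:Mul2
  c7: stall  regs: r0:4,r1:Add3,r2:4,r3:Mul2
  c8: CDB Add1=3; issue SUB r2<-Add1  regs: r0:4,r1:Add3,r2:Add1,r3:Mul2
  c9: CDB Mul2=16; stall  regs: r0:4,r1:Add3,r2:Add1,r3:16
  c10: stall  regs: r0:4,r1:Add3,r2:Add1,r3:16
  c11: CDB Add2=-12; issue SUB r0<-Add2  regs: r0:Add2,r1:Add3,r2:Add1,r3:16
  c12: issue MUL r3<-Mul1  regs: r0:Add2,r1:Add3,r2:Add1,r3:Mul1
  c13: CDB Add3=16; issue MUL r0<-Mul2  regs: r0:Mul2,r1:16,r2:Add1,r3:Mul1
  c14: -  regs: r0:Mul2,r1:16,r2:Add1,r3:Mul1
  c15: CDB Add1=0  regs: r0:Mul2,r1:16,r2:0,r3:Mul1

STATUS = TAG Mul2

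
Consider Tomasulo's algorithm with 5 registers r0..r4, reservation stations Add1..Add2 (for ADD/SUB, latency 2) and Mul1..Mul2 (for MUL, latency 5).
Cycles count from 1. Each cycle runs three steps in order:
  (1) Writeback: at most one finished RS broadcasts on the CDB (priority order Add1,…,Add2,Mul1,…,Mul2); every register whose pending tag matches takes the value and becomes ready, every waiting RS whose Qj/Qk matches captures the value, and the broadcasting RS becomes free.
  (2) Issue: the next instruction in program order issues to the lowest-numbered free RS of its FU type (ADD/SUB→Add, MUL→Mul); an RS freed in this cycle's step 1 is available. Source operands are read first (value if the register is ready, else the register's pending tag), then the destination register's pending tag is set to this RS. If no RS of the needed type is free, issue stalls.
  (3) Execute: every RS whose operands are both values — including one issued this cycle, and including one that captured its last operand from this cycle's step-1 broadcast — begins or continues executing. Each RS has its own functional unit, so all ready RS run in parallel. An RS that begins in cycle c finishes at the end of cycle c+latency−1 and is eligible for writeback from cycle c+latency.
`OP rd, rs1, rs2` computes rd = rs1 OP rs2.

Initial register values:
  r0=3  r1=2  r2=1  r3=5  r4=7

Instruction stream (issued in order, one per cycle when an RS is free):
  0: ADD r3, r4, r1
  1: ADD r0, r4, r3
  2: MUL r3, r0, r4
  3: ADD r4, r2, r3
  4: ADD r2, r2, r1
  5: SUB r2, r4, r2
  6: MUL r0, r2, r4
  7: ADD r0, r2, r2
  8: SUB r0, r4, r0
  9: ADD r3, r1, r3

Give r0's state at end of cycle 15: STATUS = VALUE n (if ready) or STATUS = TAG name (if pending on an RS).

STATUS = TAG Add2

c1: issue ADD r3<-Add1 | r0:3,r1:2,r2:1,r3:Add1,r4:7
c2: issue ADD r0<-Add2 | r0:Add2,r1:2,r2:1,r3:Add1,r4:7
c3: CDB Add1=9; issue MUL r3<-Mul1 | r0:Add2,r1:2,r2:1,r3:Mul1,r4:7
c4: issue ADD r4<-Add1 | r0:Add2,r1:2,r2:1,r3:Mul1,r4:Add1
c5: CDB Add2=16; issue ADD r2<-Add2 | r0:16,r1:2,r2:Add2,r3:Mul1,r4:Add1
c6: stall | r0:16,r1:2,r2:Add2,r3:Mul1,r4:Add1
c7: CDB Add2=3; issue SUB r2<-Add2 | r0:16,r1:2,r2:Add2,r3:Mul1,r4:Add1
c8: issue MUL r0<-Mul2 | r0:Mul2,r1:2,r2:Add2,r3:Mul1,r4:Add1
c9: stall | r0:Mul2,r1:2,r2:Add2,r3:Mul1,r4:Add1
c10: CDB Mul1=112; stall | r0:Mul2,r1:2,r2:Add2,r3:112,r4:Add1
c11: stall | r0:Mul2,r1:2,r2:Add2,r3:112,r4:Add1
c12: CDB Add1=113; issue ADD r0<-Add1 | r0:Add1,r1:2,r2:Add2,r3:112,r4:113
c13: stall | r0:Add1,r1:2,r2:Add2,r3:112,r4:113
c14: CDB Add2=110; issue SUB r0<-Add2 | r0:Add2,r1:2,r2:110,r3:112,r4:113
c15: stall | r0:Add2,r1:2,r2:110,r3:112,r4:113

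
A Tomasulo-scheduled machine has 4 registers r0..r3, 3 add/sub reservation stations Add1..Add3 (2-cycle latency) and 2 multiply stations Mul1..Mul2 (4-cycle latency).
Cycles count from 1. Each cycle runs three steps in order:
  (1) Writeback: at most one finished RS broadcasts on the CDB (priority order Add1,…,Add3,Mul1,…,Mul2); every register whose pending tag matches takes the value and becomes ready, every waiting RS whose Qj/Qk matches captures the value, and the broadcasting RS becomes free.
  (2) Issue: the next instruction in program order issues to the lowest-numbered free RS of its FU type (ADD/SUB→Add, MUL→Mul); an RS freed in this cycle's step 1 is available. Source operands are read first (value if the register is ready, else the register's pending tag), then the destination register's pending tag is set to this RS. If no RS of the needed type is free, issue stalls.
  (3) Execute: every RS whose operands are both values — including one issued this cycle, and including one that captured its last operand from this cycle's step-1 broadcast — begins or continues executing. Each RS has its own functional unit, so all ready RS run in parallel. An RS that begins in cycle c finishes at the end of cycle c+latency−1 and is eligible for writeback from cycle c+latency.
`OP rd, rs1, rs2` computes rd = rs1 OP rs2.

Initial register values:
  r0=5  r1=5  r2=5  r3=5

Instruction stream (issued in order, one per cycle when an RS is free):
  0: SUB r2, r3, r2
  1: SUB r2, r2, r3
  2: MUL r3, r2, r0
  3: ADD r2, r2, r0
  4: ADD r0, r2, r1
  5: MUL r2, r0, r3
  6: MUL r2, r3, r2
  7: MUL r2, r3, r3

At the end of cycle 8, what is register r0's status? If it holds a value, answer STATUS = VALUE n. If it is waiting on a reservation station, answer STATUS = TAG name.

  c1: issue SUB r2<-Add1  regs: r0:5,r1:5,r2:Add1,r3:5
  c2: issue SUB r2<-Add2  regs: r0:5,r1:5,r2:Add2,r3:5
  c3: CDB Add1=0; issue MUL r3<-Mul1  regs: r0:5,r1:5,r2:Add2,r3:Mul1
  c4: issue ADD r2<-Add1  regs: r0:5,r1:5,r2:Add1,r3:Mul1
  c5: CDB Add2=-5; issue ADD r0<-Add2  regs: r0:Add2,r1:5,r2:Add1,r3:Mul1
  c6: issue MUL r2<-Mul2  regs: r0:Add2,r1:5,r2:Mul2,r3:Mul1
  c7: CDB Add1=0; stall  regs: r0:Add2,r1:5,r2:Mul2,r3:Mul1
  c8: stall  regs: r0:Add2,r1:5,r2:Mul2,r3:Mul1

STATUS = TAG Add2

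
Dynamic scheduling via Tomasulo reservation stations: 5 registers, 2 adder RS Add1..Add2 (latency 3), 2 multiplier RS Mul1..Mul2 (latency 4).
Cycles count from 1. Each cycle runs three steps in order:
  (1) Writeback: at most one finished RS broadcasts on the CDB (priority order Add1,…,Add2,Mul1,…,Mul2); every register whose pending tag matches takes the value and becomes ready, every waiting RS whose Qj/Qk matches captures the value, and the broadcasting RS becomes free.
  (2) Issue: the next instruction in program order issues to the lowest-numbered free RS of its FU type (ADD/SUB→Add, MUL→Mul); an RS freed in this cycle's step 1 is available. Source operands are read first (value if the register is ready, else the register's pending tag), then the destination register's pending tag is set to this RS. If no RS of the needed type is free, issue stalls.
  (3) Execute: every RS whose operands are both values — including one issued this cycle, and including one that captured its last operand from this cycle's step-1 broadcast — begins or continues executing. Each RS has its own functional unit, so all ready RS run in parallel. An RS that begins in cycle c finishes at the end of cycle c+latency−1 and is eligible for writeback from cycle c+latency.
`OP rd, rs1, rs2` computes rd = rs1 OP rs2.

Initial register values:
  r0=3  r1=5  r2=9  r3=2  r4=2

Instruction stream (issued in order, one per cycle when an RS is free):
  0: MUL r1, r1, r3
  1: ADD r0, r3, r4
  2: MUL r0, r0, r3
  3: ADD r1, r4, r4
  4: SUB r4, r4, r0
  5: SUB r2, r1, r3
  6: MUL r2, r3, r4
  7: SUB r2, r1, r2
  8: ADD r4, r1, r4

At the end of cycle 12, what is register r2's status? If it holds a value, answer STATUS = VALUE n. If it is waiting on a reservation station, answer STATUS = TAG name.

STATUS = TAG Add2

cycle 1: issue MUL r1<-Mul1 // r0:3,r1:Mul1,r2:9,r3:2,r4:2
cycle 2: issue ADD r0<-Add1 // r0:Add1,r1:Mul1,r2:9,r3:2,r4:2
cycle 3: issue MUL r0<-Mul2 // r0:Mul2,r1:Mul1,r2:9,r3:2,r4:2
cycle 4: issue ADD r1<-Add2 // r0:Mul2,r1:Add2,r2:9,r3:2,r4:2
cycle 5: CDB Add1=4; issue SUB r4<-Add1 // r0:Mul2,r1:Add2,r2:9,r3:2,r4:Add1
cycle 6: CDB Mul1=10; stall // r0:Mul2,r1:Add2,r2:9,r3:2,r4:Add1
cycle 7: CDB Add2=4; issue SUB r2<-Add2 // r0:Mul2,r1:4,r2:Add2,r3:2,r4:Add1
cycle 8: issue MUL r2<-Mul1 // r0:Mul2,r1:4,r2:Mul1,r3:2,r4:Add1
cycle 9: CDB Mul2=8; stall // r0:8,r1:4,r2:Mul1,r3:2,r4:Add1
cycle 10: CDB Add2=2; issue SUB r2<-Add2 // r0:8,r1:4,r2:Add2,r3:2,r4:Add1
cycle 11: stall // r0:8,r1:4,r2:Add2,r3:2,r4:Add1
cycle 12: CDB Add1=-6; issue ADD r4<-Add1 // r0:8,r1:4,r2:Add2,r3:2,r4:Add1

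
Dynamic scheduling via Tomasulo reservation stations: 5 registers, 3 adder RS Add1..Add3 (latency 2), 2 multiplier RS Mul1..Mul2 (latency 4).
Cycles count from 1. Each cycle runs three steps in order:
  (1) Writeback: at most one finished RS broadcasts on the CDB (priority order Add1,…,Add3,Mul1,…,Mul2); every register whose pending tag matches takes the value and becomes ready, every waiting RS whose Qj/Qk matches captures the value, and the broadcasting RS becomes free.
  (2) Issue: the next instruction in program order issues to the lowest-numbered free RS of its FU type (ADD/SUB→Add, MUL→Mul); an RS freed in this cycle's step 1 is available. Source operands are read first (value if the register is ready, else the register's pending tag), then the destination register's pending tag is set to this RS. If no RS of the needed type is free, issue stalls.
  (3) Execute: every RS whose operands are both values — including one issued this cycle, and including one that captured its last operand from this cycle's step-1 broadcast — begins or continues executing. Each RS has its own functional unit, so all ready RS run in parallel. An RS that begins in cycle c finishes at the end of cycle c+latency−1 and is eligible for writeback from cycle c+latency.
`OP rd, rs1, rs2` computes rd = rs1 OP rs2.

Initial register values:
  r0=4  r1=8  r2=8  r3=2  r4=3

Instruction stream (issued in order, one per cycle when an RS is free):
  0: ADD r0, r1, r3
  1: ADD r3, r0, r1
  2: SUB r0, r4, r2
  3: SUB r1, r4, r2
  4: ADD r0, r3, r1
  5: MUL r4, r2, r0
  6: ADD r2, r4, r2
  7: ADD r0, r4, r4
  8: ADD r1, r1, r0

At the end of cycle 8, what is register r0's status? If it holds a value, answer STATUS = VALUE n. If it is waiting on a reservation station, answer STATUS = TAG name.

  c1: issue ADD r0<-Add1  regs: r0:Add1,r1:8,r2:8,r3:2,r4:3
  c2: issue ADD r3<-Add2  regs: r0:Add1,r1:8,r2:8,r3:Add2,r4:3
  c3: CDB Add1=10; issue SUB r0<-Add1  regs: r0:Add1,r1:8,r2:8,r3:Add2,r4:3
  c4: issue SUB r1<-Add3  regs: r0:Add1,r1:Add3,r2:8,r3:Add2,r4:3
  c5: CDB Add1=-5; issue ADD r0<-Add1  regs: r0:Add1,r1:Add3,r2:8,r3:Add2,r4:3
  c6: CDB Add2=18; issue MUL r4<-Mul1  regs: r0:Add1,r1:Add3,r2:8,r3:18,r4:Mul1
  c7: CDB Add3=-5; issue ADD r2<-Add2  regs: r0:Add1,r1:-5,r2:Add2,r3:18,r4:Mul1
  c8: issue ADD r0<-Add3  regs: r0:Add3,r1:-5,r2:Add2,r3:18,r4:Mul1

STATUS = TAG Add3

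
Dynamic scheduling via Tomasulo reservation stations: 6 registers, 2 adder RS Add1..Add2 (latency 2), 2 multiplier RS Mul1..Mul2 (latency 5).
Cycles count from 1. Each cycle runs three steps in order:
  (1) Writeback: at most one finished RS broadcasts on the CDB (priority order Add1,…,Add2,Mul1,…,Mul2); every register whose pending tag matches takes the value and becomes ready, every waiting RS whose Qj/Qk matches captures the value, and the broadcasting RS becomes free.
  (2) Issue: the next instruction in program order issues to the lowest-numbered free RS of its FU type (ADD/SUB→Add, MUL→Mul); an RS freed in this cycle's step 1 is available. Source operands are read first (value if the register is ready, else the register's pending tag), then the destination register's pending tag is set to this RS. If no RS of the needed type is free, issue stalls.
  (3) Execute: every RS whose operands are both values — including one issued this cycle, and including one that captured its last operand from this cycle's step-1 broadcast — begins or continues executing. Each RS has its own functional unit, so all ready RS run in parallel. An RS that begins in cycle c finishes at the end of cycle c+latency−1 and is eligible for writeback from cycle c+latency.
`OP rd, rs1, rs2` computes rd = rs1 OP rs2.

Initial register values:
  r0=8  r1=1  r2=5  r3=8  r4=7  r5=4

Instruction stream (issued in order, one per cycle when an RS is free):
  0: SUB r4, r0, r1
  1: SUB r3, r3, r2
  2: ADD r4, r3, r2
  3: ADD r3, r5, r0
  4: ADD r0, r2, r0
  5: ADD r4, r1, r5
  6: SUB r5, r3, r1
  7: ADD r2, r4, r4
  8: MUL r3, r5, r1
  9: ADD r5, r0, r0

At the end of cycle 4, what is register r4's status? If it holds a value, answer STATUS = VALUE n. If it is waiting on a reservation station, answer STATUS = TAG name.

STATUS = TAG Add1

  c1: issue SUB r4<-Add1  regs: r0:8,r1:1,r2:5,r3:8,r4:Add1,r5:4
  c2: issue SUB r3<-Add2  regs: r0:8,r1:1,r2:5,r3:Add2,r4:Add1,r5:4
  c3: CDB Add1=7; issue ADD r4<-Add1  regs: r0:8,r1:1,r2:5,r3:Add2,r4:Add1,r5:4
  c4: CDB Add2=3; issue ADD r3<-Add2  regs: r0:8,r1:1,r2:5,r3:Add2,r4:Add1,r5:4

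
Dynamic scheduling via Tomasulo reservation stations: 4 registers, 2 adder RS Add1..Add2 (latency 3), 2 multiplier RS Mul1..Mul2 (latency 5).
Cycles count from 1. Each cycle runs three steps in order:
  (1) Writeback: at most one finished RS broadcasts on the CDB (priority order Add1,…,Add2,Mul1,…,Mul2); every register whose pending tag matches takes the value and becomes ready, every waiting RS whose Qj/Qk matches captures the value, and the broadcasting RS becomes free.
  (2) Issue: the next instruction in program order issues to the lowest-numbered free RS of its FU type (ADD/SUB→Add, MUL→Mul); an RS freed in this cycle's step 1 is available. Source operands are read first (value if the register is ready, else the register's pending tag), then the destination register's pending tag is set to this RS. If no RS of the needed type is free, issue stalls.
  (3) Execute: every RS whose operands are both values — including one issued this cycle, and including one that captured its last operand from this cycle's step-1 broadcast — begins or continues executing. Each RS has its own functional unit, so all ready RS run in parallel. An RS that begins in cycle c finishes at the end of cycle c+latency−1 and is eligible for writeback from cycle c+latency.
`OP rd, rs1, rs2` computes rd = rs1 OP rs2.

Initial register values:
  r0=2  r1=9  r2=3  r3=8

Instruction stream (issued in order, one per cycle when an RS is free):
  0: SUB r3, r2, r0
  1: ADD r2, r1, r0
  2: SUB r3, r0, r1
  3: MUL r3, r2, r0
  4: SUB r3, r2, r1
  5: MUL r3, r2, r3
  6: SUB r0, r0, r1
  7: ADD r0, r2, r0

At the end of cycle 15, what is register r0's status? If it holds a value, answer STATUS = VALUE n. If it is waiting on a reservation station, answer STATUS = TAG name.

c1: issue SUB r3<-Add1 | r0:2,r1:9,r2:3,r3:Add1
c2: issue ADD r2<-Add2 | r0:2,r1:9,r2:Add2,r3:Add1
c3: stall | r0:2,r1:9,r2:Add2,r3:Add1
c4: CDB Add1=1; issue SUB r3<-Add1 | r0:2,r1:9,r2:Add2,r3:Add1
c5: CDB Add2=11; issue MUL r3<-Mul1 | r0:2,r1:9,r2:11,r3:Mul1
c6: issue SUB r3<-Add2 | r0:2,r1:9,r2:11,r3:Add2
c7: CDB Add1=-7; issue MUL r3<-Mul2 | r0:2,r1:9,r2:11,r3:Mul2
c8: issue SUB r0<-Add1 | r0:Add1,r1:9,r2:11,r3:Mul2
c9: CDB Add2=2; issue ADD r0<-Add2 | r0:Add2,r1:9,r2:11,r3:Mul2
c10: CDB Mul1=22 | r0:Add2,r1:9,r2:11,r3:Mul2
c11: CDB Add1=-7 | r0:Add2,r1:9,r2:11,r3:Mul2
c12: - | r0:Add2,r1:9,r2:11,r3:Mul2
c13: - | r0:Add2,r1:9,r2:11,r3:Mul2
c14: CDB Add2=4 | r0:4,r1:9,r2:11,r3:Mul2
c15: CDB Mul2=22 | r0:4,r1:9,r2:11,r3:22

STATUS = VALUE 4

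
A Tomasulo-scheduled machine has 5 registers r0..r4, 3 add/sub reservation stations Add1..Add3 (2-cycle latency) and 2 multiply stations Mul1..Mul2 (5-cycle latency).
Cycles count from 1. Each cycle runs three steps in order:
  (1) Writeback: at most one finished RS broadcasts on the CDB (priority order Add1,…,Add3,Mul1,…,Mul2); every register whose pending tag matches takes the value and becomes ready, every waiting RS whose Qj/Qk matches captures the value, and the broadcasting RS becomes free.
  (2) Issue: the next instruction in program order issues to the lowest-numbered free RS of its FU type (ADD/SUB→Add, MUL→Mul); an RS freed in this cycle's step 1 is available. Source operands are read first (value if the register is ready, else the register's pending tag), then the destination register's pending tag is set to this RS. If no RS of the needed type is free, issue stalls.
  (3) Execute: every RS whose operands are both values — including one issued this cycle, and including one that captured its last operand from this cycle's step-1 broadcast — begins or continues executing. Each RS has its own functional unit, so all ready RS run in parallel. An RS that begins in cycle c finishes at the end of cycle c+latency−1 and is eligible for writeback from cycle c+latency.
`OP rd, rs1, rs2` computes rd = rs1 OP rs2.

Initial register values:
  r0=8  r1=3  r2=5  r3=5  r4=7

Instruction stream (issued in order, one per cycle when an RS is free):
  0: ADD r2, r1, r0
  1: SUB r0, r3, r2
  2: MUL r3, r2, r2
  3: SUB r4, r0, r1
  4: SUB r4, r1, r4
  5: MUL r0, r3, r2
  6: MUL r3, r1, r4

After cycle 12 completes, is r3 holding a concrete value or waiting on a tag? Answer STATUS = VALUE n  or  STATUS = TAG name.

cycle 1: issue ADD r2<-Add1 // r0:8,r1:3,r2:Add1,r3:5,r4:7
cycle 2: issue SUB r0<-Add2 // r0:Add2,r1:3,r2:Add1,r3:5,r4:7
cycle 3: CDB Add1=11; issue MUL r3<-Mul1 // r0:Add2,r1:3,r2:11,r3:Mul1,r4:7
cycle 4: issue SUB r4<-Add1 // r0:Add2,r1:3,r2:11,r3:Mul1,r4:Add1
cycle 5: CDB Add2=-6; issue SUB r4<-Add2 // r0:-6,r1:3,r2:11,r3:Mul1,r4:Add2
cycle 6: issue MUL r0<-Mul2 // r0:Mul2,r1:3,r2:11,r3:Mul1,r4:Add2
cycle 7: CDB Add1=-9; stall // r0:Mul2,r1:3,r2:11,r3:Mul1,r4:Add2
cycle 8: CDB Mul1=121; issue MUL r3<-Mul1 // r0:Mul2,r1:3,r2:11,r3:Mul1,r4:Add2
cycle 9: CDB Add2=12 // r0:Mul2,r1:3,r2:11,r3:Mul1,r4:12
cycle 10: - // r0:Mul2,r1:3,r2:11,r3:Mul1,r4:12
cycle 11: - // r0:Mul2,r1:3,r2:11,r3:Mul1,r4:12
cycle 12: - // r0:Mul2,r1:3,r2:11,r3:Mul1,r4:12

STATUS = TAG Mul1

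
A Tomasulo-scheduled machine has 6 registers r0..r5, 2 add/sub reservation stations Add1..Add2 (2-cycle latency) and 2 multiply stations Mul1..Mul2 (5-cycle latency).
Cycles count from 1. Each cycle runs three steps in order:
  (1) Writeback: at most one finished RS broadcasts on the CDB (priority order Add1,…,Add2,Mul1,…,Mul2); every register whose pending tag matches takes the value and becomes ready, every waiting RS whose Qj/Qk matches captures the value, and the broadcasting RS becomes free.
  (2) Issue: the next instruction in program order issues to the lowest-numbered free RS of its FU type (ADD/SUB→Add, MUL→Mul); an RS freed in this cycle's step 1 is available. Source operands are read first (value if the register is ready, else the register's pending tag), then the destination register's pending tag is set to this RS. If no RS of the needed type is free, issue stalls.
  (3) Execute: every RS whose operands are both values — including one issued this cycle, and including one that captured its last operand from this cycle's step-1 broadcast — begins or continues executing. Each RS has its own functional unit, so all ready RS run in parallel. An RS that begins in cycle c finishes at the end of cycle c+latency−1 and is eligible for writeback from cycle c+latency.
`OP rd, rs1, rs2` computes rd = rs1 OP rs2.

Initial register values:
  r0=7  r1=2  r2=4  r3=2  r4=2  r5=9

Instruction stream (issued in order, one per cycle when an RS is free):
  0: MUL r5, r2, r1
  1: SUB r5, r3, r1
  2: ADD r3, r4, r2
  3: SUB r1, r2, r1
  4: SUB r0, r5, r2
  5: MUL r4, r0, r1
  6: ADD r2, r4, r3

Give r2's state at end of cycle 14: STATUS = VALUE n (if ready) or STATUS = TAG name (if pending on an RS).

STATUS = VALUE -2

c1: issue MUL r5<-Mul1 | r0:7,r1:2,r2:4,r3:2,r4:2,r5:Mul1
c2: issue SUB r5<-Add1 | r0:7,r1:2,r2:4,r3:2,r4:2,r5:Add1
c3: issue ADD r3<-Add2 | r0:7,r1:2,r2:4,r3:Add2,r4:2,r5:Add1
c4: CDB Add1=0; issue SUB r1<-Add1 | r0:7,r1:Add1,r2:4,r3:Add2,r4:2,r5:0
c5: CDB Add2=6; issue SUB r0<-Add2 | r0:Add2,r1:Add1,r2:4,r3:6,r4:2,r5:0
c6: CDB Add1=2; issue MUL r4<-Mul2 | r0:Add2,r1:2,r2:4,r3:6,r4:Mul2,r5:0
c7: CDB Add2=-4; issue ADD r2<-Add1 | r0:-4,r1:2,r2:Add1,r3:6,r4:Mul2,r5:0
c8: CDB Mul1=8 | r0:-4,r1:2,r2:Add1,r3:6,r4:Mul2,r5:0
c9: - | r0:-4,r1:2,r2:Add1,r3:6,r4:Mul2,r5:0
c10: - | r0:-4,r1:2,r2:Add1,r3:6,r4:Mul2,r5:0
c11: - | r0:-4,r1:2,r2:Add1,r3:6,r4:Mul2,r5:0
c12: CDB Mul2=-8 | r0:-4,r1:2,r2:Add1,r3:6,r4:-8,r5:0
c13: - | r0:-4,r1:2,r2:Add1,r3:6,r4:-8,r5:0
c14: CDB Add1=-2 | r0:-4,r1:2,r2:-2,r3:6,r4:-8,r5:0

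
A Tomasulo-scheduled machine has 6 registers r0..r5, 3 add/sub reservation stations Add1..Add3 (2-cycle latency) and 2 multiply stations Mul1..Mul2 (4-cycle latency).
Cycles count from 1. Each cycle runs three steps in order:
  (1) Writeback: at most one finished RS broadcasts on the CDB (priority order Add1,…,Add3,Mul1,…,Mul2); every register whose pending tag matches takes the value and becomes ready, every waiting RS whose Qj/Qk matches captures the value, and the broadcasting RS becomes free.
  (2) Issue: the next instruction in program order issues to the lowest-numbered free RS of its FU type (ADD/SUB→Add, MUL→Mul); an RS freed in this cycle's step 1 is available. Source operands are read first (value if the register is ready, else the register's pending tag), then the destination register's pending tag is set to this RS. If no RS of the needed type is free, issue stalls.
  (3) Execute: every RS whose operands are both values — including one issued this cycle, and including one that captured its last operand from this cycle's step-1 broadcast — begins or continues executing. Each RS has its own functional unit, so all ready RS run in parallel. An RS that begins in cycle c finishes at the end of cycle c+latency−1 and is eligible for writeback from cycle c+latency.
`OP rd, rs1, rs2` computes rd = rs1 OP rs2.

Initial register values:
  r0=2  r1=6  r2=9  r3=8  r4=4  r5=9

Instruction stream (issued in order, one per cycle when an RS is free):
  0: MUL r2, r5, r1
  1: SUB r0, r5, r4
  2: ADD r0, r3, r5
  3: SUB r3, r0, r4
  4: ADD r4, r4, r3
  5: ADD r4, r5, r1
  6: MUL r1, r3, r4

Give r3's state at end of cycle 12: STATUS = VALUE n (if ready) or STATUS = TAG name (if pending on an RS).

  c1: issue MUL r2<-Mul1  regs: r0:2,r1:6,r2:Mul1,r3:8,r4:4,r5:9
  c2: issue SUB r0<-Add1  regs: r0:Add1,r1:6,r2:Mul1,r3:8,r4:4,r5:9
  c3: issue ADD r0<-Add2  regs: r0:Add2,r1:6,r2:Mul1,r3:8,r4:4,r5:9
  c4: CDB Add1=5; issue SUB r3<-Add1  regs: r0:Add2,r1:6,r2:Mul1,r3:Add1,r4:4,r5:9
  c5: CDB Add2=17; issue ADD r4<-Add2  regs: r0:17,r1:6,r2:Mul1,r3:Add1,r4:Add2,r5:9
  c6: CDB Mul1=54; issue ADD r4<-Add3  regs: r0:17,r1:6,r2:54,r3:Add1,r4:Add3,r5:9
  c7: CDB Add1=13; issue MUL r1<-Mul1  regs: r0:17,r1:Mul1,r2:54,r3:13,r4:Add3,r5:9
  c8: CDB Add3=15  regs: r0:17,r1:Mul1,r2:54,r3:13,r4:15,r5:9
  c9: CDB Add2=17  regs: r0:17,r1:Mul1,r2:54,r3:13,r4:15,r5:9
  c10: -  regs: r0:17,r1:Mul1,r2:54,r3:13,r4:15,r5:9
  c11: -  regs: r0:17,r1:Mul1,r2:54,r3:13,r4:15,r5:9
  c12: CDB Mul1=195  regs: r0:17,r1:195,r2:54,r3:13,r4:15,r5:9

STATUS = VALUE 13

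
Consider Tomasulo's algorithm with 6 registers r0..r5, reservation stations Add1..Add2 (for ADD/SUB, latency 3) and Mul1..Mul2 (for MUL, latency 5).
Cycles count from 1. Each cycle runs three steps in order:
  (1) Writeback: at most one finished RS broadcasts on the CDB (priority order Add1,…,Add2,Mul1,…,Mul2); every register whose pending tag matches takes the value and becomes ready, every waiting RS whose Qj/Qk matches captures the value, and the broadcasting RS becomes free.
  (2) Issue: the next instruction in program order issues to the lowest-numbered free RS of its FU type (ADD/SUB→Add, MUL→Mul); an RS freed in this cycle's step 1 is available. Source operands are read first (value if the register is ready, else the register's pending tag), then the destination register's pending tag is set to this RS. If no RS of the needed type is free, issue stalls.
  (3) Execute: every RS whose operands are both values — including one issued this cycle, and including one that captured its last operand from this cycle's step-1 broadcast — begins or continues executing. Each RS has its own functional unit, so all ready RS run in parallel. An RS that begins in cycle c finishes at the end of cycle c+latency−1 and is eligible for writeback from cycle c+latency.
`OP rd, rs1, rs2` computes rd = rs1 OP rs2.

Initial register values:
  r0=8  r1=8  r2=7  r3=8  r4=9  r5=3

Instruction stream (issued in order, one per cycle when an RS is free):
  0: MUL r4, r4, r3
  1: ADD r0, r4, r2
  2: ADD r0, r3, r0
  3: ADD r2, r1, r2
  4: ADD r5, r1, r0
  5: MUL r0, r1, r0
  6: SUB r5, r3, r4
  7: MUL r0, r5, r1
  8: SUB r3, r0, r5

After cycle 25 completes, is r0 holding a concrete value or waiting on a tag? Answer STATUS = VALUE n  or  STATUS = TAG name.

  c1: issue MUL r4<-Mul1  regs: r0:8,r1:8,r2:7,r3:8,r4:Mul1,r5:3
  c2: issue ADD r0<-Add1  regs: r0:Add1,r1:8,r2:7,r3:8,r4:Mul1,r5:3
  c3: issue ADD r0<-Add2  regs: r0:Add2,r1:8,r2:7,r3:8,r4:Mul1,r5:3
  c4: stall  regs: r0:Add2,r1:8,r2:7,r3:8,r4:Mul1,r5:3
  c5: stall  regs: r0:Add2,r1:8,r2:7,r3:8,r4:Mul1,r5:3
  c6: CDB Mul1=72; stall  regs: r0:Add2,r1:8,r2:7,r3:8,r4:72,r5:3
  c7: stall  regs: r0:Add2,r1:8,r2:7,r3:8,r4:72,r5:3
  c8: stall  regs: r0:Add2,r1:8,r2:7,r3:8,r4:72,r5:3
  c9: CDB Add1=79; issue ADD r2<-Add1  regs: r0:Add2,r1:8,r2:Add1,r3:8,r4:72,r5:3
  c10: stall  regs: r0:Add2,r1:8,r2:Add1,r3:8,r4:72,r5:3
  c11: stall  regs: r0:Add2,r1:8,r2:Add1,r3:8,r4:72,r5:3
  c12: CDB Add1=15; issue ADD r5<-Add1  regs: r0:Add2,r1:8,r2:15,r3:8,r4:72,r5:Add1
  c13: CDB Add2=87; issue MUL r0<-Mul1  regs: r0:Mul1,r1:8,r2:15,r3:8,r4:72,r5:Add1
  c14: issue SUB r5<-Add2  regs: r0:Mul1,r1:8,r2:15,r3:8,r4:72,r5:Add2
  c15: issue MUL r0<-Mul2  regs: r0:Mul2,r1:8,r2:15,r3:8,r4:72,r5:Add2
  c16: CDB Add1=95; issue SUB r3<-Add1  regs: r0:Mul2,r1:8,r2:15,r3:Add1,r4:72,r5:Add2
  c17: CDB Add2=-64  regs: r0:Mul2,r1:8,r2:15,r3:Add1,r4:72,r5:-64
  c18: CDB Mul1=696  regs: r0:Mul2,r1:8,r2:15,r3:Add1,r4:72,r5:-64
  c19: -  regs: r0:Mul2,r1:8,r2:15,r3:Add1,r4:72,r5:-64
  c20: -  regs: r0:Mul2,r1:8,r2:15,r3:Add1,r4:72,r5:-64
  c21: -  regs: r0:Mul2,r1:8,r2:15,r3:Add1,r4:72,r5:-64
  c22: CDB Mul2=-512  regs: r0:-512,r1:8,r2:15,r3:Add1,r4:72,r5:-64
  c23: -  regs: r0:-512,r1:8,r2:15,r3:Add1,r4:72,r5:-64
  c24: -  regs: r0:-512,r1:8,r2:15,r3:Add1,r4:72,r5:-64
  c25: CDB Add1=-448  regs: r0:-512,r1:8,r2:15,r3:-448,r4:72,r5:-64

STATUS = VALUE -512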